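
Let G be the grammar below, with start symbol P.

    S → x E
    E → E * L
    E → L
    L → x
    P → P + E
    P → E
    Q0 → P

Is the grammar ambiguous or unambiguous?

Unambiguous

(Q0, S are unreachable from P, so their rules don't affect L(P).) P → P + E | E  ;  E → E * L | L  — a left-associative chain with L at the bottom. Each string factors uniquely by precedence.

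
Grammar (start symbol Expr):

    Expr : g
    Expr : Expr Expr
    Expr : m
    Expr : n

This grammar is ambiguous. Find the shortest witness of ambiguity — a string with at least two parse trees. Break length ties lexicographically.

length 1: no string has ≥2 trees
length 2: no string has ≥2 trees
length 3: g g g has 2 parse trees

Two derivations of g g g:
  Expr ⇒ Expr Expr ⇒ g Expr ⇒ g Expr Expr ⇒ g g Expr ⇒ g g g
  Expr ⇒ Expr Expr ⇒ Expr Expr Expr ⇒ g Expr Expr ⇒ g g Expr ⇒ g g g

g g g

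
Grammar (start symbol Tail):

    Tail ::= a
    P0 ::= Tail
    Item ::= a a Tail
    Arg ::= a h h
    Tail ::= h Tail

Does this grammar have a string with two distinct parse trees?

Only Tail is reachable from Tail; ignoring the rest: Restricted to the reachable nonterminals, every rule has the form A → t or A → t B, and no two rules for the same A share a first terminal. The grammar encodes a DFA — one run per string.

Unambiguous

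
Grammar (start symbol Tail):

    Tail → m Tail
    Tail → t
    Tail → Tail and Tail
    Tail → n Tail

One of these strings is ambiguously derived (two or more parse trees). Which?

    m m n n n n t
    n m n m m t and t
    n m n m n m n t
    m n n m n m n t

n m n m m t and t

m m n n n n t: 1 tree
n m n m m t and t: 6 trees
n m n m n m n t: 1 tree
m n n m n m n t: 1 tree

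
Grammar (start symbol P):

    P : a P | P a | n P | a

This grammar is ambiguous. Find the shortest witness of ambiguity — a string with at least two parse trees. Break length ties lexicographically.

length 1: no string has ≥2 trees
length 2: a a has 2 parse trees

Two derivations of a a:
  P ⇒ a P ⇒ a a
  P ⇒ P a ⇒ a a

a a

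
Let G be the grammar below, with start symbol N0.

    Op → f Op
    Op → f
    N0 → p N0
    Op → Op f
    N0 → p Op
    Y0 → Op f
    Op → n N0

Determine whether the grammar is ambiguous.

Witness: p f f

Derivation 1: N0 ⇒ p Op ⇒ p f Op ⇒ p f f
Derivation 2: N0 ⇒ p Op ⇒ p Op f ⇒ p f f

Two distinct leftmost derivations for the same string.

Ambiguous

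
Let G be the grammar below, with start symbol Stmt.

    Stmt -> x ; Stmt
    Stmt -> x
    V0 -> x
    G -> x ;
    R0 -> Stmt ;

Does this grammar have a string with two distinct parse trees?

Unambiguous

Only Stmt is reachable from Stmt; ignoring the rest: Right-recursive list with a separator: after each atom, whether the separator follows determines the rule. One parse per string.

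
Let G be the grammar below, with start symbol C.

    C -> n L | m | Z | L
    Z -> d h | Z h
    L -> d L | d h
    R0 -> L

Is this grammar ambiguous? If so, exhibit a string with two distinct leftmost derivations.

Witness: d h

Derivation 1: C ⇒ Z ⇒ d h
Derivation 2: C ⇒ L ⇒ d h

Two distinct leftmost derivations for the same string.

Ambiguous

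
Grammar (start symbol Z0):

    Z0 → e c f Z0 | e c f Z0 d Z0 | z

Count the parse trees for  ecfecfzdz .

Parse trees for ecfecfzdz:
  [Z0 e c f [Z0 e c f [Z0 z] d [Z0 z]]]
  [Z0 e c f [Z0 e c f [Z0 z]] d [Z0 z]]

2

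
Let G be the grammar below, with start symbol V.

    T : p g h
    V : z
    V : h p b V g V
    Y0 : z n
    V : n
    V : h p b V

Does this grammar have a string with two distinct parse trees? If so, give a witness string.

Ambiguous

Witness: h p b h p b n g n

Derivation 1: V ⇒ h p b V g V ⇒ h p b h p b V g V ⇒ h p b h p b n g V ⇒ h p b h p b n g n
Derivation 2: V ⇒ h p b V ⇒ h p b h p b V g V ⇒ h p b h p b n g V ⇒ h p b h p b n g n

Two distinct leftmost derivations for the same string.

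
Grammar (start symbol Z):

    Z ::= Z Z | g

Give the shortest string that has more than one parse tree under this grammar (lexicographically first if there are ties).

g g g

length 1: no string has ≥2 trees
length 2: no string has ≥2 trees
length 3: g g g has 2 parse trees

Two derivations of g g g:
  Z ⇒ Z Z ⇒ Z Z Z ⇒ g Z Z ⇒ g g Z ⇒ g g g
  Z ⇒ Z Z ⇒ g Z ⇒ g Z Z ⇒ g g Z ⇒ g g g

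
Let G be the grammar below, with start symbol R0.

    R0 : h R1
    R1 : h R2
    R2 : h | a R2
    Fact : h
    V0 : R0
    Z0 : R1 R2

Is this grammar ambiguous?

(Fact, V0, Z0 are unreachable from R0, so their rules don't affect L(R0).) The reachable rules are right-linear with at most one rule per (nonterminal, next-terminal) pair. Each input token forces the next rule, so parsing is deterministic.

Unambiguous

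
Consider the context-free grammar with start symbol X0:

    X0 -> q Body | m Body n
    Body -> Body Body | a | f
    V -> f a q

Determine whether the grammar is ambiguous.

Ambiguous

Witness: q a a a

Derivation 1: X0 ⇒ q Body ⇒ q Body Body ⇒ q Body Body Body ⇒ q a Body Body ⇒ q a a Body ⇒ q a a a
Derivation 2: X0 ⇒ q Body ⇒ q Body Body ⇒ q a Body ⇒ q a Body Body ⇒ q a a Body ⇒ q a a a

Two distinct leftmost derivations for the same string.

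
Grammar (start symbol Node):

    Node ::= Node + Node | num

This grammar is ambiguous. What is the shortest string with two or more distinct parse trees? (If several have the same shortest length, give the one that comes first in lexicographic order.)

length 1: no string has ≥2 trees
length 3: no string has ≥2 trees
length 5: num + num + num has 2 parse trees

Two derivations of num + num + num:
  Node ⇒ Node + Node ⇒ Node + Node + Node ⇒ num + Node + Node ⇒ num + num + Node ⇒ num + num + num
  Node ⇒ Node + Node ⇒ num + Node ⇒ num + Node + Node ⇒ num + num + Node ⇒ num + num + num

num + num + num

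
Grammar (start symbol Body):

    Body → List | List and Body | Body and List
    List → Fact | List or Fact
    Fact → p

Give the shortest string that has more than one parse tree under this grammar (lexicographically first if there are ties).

p and p

length 1: no string has ≥2 trees
length 3: p and p has 2 parse trees

Two derivations of p and p:
  Body ⇒ List and Body ⇒ Fact and Body ⇒ p and Body ⇒ p and List ⇒ p and Fact ⇒ p and p
  Body ⇒ Body and List ⇒ List and List ⇒ Fact and List ⇒ p and List ⇒ p and Fact ⇒ p and p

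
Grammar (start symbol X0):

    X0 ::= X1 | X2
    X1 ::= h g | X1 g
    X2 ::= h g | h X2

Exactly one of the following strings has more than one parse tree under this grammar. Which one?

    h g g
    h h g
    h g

h g

h g g: 1 tree
h h g: 1 tree
h g: 2 trees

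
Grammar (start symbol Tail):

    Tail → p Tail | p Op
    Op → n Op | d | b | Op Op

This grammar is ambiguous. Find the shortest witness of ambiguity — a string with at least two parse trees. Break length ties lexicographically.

p b b b

length 2: no string has ≥2 trees
length 3: no string has ≥2 trees
length 4: p b b b has 2 parse trees

Two derivations of p b b b:
  Tail ⇒ p Op ⇒ p Op Op ⇒ p b Op ⇒ p b Op Op ⇒ p b b Op ⇒ p b b b
  Tail ⇒ p Op ⇒ p Op Op ⇒ p Op Op Op ⇒ p b Op Op ⇒ p b b Op ⇒ p b b b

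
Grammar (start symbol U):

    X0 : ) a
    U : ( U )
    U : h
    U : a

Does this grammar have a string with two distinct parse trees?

Unambiguous

(X0 is unreachable from U, so its rules don't affect L(U).) L(U) is { openⁿ atom closeⁿ : n ≥ 0 }. The bracket depth fixes n, and the derivation is forced at every step.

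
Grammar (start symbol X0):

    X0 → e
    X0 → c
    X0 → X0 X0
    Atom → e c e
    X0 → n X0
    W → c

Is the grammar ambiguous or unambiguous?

Witness: c c c

Derivation 1: X0 ⇒ X0 X0 ⇒ c X0 ⇒ c X0 X0 ⇒ c c X0 ⇒ c c c
Derivation 2: X0 ⇒ X0 X0 ⇒ X0 X0 X0 ⇒ c X0 X0 ⇒ c c X0 ⇒ c c c

Two distinct leftmost derivations for the same string.

Ambiguous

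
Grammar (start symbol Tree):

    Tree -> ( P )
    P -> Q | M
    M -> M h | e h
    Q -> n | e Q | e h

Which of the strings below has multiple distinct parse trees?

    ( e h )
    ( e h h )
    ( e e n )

( e h )

( e h ): 2 trees
( e h h ): 1 tree
( e e n ): 1 tree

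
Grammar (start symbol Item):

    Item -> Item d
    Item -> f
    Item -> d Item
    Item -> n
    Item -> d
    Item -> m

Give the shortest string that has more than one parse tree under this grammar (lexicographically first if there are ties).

length 1: no string has ≥2 trees
length 2: d d has 2 parse trees

Two derivations of d d:
  Item ⇒ Item d ⇒ d d
  Item ⇒ d Item ⇒ d d

d d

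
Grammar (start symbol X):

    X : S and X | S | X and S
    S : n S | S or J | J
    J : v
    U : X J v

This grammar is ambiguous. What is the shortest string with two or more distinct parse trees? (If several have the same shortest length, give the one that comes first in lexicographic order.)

length 1: no string has ≥2 trees
length 2: no string has ≥2 trees
length 3: v and v has 2 parse trees

Two derivations of v and v:
  X ⇒ S and X ⇒ J and X ⇒ v and X ⇒ v and S ⇒ v and J ⇒ v and v
  X ⇒ X and S ⇒ S and S ⇒ J and S ⇒ v and S ⇒ v and J ⇒ v and v

v and v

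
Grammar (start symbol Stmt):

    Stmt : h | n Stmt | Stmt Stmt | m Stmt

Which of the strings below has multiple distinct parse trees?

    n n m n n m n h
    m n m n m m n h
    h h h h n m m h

h h h h n m m h

n n m n n m n h: 1 tree
m n m n m m n h: 1 tree
h h h h n m m h: 14 trees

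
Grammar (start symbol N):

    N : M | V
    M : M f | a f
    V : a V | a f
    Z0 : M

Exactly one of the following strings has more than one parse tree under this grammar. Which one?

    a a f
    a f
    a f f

a f

a a f: 1 tree
a f: 2 trees
a f f: 1 tree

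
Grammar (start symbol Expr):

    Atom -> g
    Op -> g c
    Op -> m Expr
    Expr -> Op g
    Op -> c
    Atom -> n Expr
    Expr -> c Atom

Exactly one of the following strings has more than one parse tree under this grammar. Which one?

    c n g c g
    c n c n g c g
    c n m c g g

c n m c g g

c n g c g: 1 tree
c n c n g c g: 1 tree
c n m c g g: 2 trees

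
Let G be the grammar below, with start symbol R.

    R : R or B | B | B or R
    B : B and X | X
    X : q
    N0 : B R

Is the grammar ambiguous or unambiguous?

Ambiguous

Witness: q or q

Derivation 1: R ⇒ R or B ⇒ B or B ⇒ X or B ⇒ q or B ⇒ q or X ⇒ q or q
Derivation 2: R ⇒ B or R ⇒ X or R ⇒ q or R ⇒ q or B ⇒ q or X ⇒ q or q

Two distinct leftmost derivations for the same string.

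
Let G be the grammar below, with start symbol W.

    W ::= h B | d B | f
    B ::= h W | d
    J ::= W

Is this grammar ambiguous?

Unambiguous

Only W, B are reachable from W; ignoring the rest: Restricted to the reachable nonterminals, every rule has the form A → t or A → t B, and no two rules for the same A share a first terminal. The grammar encodes a DFA — one run per string.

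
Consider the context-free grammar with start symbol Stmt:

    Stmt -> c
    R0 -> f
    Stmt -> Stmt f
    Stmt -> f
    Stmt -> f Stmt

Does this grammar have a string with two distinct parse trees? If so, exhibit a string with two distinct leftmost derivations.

Witness: f f

Derivation 1: Stmt ⇒ Stmt f ⇒ f f
Derivation 2: Stmt ⇒ f Stmt ⇒ f f

Two distinct leftmost derivations for the same string.

Ambiguous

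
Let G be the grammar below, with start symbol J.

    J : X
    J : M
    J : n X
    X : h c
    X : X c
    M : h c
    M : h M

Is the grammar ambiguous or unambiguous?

Ambiguous

Witness: h c

Derivation 1: J ⇒ X ⇒ h c
Derivation 2: J ⇒ M ⇒ h c

Two distinct leftmost derivations for the same string.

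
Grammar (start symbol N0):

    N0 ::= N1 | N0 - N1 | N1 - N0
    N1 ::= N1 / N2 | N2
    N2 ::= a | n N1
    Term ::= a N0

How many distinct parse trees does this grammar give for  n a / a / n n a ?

Parse trees for n a / a / n n a:
  [N0 [N1 [N1 [N1 [N2 n [N1 [N2 a]]]] / [N2 a]] / [N2 n [N1 [N2 n [N1 [N2 a]]]]]]]
  [N0 [N1 [N1 [N2 n [N1 [N1 [N2 a]] / [N2 a]]]] / [N2 n [N1 [N2 n [N1 [N2 a]]]]]]]
  [N0 [N1 [N2 n [N1 [N1 [N1 [N2 a]] / [N2 a]] / [N2 n [N1 [N2 n [N1 [N2 a]]]]]]]]]

3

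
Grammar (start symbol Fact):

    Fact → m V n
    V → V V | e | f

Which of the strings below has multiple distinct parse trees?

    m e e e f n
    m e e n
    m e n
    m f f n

m e e e f n: 5 trees
m e e n: 1 tree
m e n: 1 tree
m f f n: 1 tree

m e e e f n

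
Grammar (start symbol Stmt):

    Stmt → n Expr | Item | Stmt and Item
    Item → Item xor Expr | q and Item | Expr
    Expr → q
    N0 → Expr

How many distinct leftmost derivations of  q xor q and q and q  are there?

Parse trees for q xor q and q and q:
  [Stmt [Stmt [Item [Item [Expr q]] xor [Expr q]]] and [Item q and [Item [Expr q]]]]
  [Stmt [Stmt [Stmt [Item [Item [Expr q]] xor [Expr q]]] and [Item [Expr q]]] and [Item [Expr q]]]

2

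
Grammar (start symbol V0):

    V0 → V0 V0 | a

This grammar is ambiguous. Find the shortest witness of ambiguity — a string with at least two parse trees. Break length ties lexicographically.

length 1: no string has ≥2 trees
length 2: no string has ≥2 trees
length 3: a a a has 2 parse trees

Two derivations of a a a:
  V0 ⇒ V0 V0 ⇒ V0 V0 V0 ⇒ a V0 V0 ⇒ a a V0 ⇒ a a a
  V0 ⇒ V0 V0 ⇒ a V0 ⇒ a V0 V0 ⇒ a a V0 ⇒ a a a

a a a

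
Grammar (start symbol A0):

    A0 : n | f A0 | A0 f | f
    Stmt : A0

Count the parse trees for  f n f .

Parse trees for f n f:
  [A0 f [A0 [A0 n] f]]
  [A0 [A0 f [A0 n]] f]

2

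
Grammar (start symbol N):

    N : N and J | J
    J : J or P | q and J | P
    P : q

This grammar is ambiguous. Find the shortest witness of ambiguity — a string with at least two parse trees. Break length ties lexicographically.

q and q

length 1: no string has ≥2 trees
length 3: q and q has 2 parse trees

Two derivations of q and q:
  N ⇒ N and J ⇒ J and J ⇒ P and J ⇒ q and J ⇒ q and P ⇒ q and q
  N ⇒ J ⇒ q and J ⇒ q and P ⇒ q and q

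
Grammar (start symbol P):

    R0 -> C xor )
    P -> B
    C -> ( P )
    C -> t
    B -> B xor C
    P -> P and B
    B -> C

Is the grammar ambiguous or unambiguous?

Only P, B, C are reachable from P; ignoring the rest: P → P and B | B  ;  B → B xor C | C  — a left-associative chain with C at the bottom. Each string factors uniquely by precedence.

Unambiguous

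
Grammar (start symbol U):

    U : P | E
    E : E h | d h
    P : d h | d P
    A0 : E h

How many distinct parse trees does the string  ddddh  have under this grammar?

1

Parse trees for ddddh:
  [U [P d [P d [P d [P d h]]]]]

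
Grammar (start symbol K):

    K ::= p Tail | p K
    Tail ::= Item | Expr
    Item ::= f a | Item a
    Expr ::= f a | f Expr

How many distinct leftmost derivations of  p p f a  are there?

Parse trees for p p f a:
  [K p [K p [Tail [Item f a]]]]
  [K p [K p [Tail [Expr f a]]]]

2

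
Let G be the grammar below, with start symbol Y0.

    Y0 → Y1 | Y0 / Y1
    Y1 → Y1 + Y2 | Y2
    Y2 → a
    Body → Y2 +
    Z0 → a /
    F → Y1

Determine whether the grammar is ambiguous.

Unambiguous

(Body, Z0, F are unreachable from Y0, so their rules don't affect L(Y0).) The grammar is stratified — Y0 handles '/' (left-recursive), Y1 handles '+', Y2 atoms. Each operator has a fixed associativity and precedence level, so every string has one parse.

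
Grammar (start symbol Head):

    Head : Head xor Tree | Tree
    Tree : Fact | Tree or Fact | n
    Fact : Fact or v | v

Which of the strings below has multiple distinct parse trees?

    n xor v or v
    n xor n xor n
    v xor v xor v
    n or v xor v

n xor v or v

n xor v or v: 2 trees
n xor n xor n: 1 tree
v xor v xor v: 1 tree
n or v xor v: 1 tree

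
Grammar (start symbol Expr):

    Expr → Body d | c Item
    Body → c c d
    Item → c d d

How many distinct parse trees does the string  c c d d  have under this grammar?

Parse trees for c c d d:
  [Expr [Body c c d] d]
  [Expr c [Item c d d]]

2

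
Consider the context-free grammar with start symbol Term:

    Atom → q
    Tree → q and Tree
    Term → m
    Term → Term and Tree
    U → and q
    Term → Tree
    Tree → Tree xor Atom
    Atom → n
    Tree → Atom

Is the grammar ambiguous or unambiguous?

Ambiguous

Witness: q and n

Derivation 1: Term ⇒ Term and Tree ⇒ Tree and Tree ⇒ Atom and Tree ⇒ q and Tree ⇒ q and Atom ⇒ q and n
Derivation 2: Term ⇒ Tree ⇒ q and Tree ⇒ q and Atom ⇒ q and n

Two distinct leftmost derivations for the same string.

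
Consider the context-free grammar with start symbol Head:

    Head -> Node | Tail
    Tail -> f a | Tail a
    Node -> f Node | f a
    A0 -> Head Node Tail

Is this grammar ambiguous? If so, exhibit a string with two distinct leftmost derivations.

Ambiguous

Witness: f a

Derivation 1: Head ⇒ Node ⇒ f a
Derivation 2: Head ⇒ Tail ⇒ f a

Two distinct leftmost derivations for the same string.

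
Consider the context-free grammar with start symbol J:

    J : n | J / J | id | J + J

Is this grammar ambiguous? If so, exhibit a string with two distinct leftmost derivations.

Witness: id + id + id

Derivation 1: J ⇒ J + J ⇒ id + J ⇒ id + J + J ⇒ id + id + J ⇒ id + id + id
Derivation 2: J ⇒ J + J ⇒ J + J + J ⇒ id + J + J ⇒ id + id + J ⇒ id + id + id

Two distinct leftmost derivations for the same string.

Ambiguous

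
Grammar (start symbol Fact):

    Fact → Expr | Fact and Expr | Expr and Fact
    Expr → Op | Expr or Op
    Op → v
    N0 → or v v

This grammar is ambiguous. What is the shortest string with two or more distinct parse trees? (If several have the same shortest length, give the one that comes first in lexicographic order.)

length 1: no string has ≥2 trees
length 3: v and v has 2 parse trees

Two derivations of v and v:
  Fact ⇒ Fact and Expr ⇒ Expr and Expr ⇒ Op and Expr ⇒ v and Expr ⇒ v and Op ⇒ v and v
  Fact ⇒ Expr and Fact ⇒ Op and Fact ⇒ v and Fact ⇒ v and Expr ⇒ v and Op ⇒ v and v

v and v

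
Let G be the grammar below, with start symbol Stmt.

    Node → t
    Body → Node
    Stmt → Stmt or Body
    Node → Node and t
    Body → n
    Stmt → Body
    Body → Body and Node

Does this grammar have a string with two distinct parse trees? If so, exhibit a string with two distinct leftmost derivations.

Witness: t and t

Derivation 1: Stmt ⇒ Body ⇒ Node ⇒ Node and t ⇒ t and t
Derivation 2: Stmt ⇒ Body ⇒ Body and Node ⇒ Node and Node ⇒ t and Node ⇒ t and t

Two distinct leftmost derivations for the same string.

Ambiguous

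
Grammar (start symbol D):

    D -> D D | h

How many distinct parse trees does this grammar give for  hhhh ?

5

Parse trees for hhhh:
  [D [D h] [D [D h] [D [D h] [D h]]]]
  [D [D h] [D [D [D h] [D h]] [D h]]]
  [D [D [D h] [D h]] [D [D h] [D h]]]
  [D [D [D h] [D [D h] [D h]]] [D h]]
  [D [D [D [D h] [D h]] [D h]] [D h]]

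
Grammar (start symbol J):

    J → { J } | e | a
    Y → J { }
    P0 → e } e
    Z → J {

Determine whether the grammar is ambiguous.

Unambiguous

(Y, P0, Z are unreachable from J, so their rules don't affect L(J).) Each string is a nest of matched brackets around a single atom. An opening bracket forces the recursive rule; an atom forces the base rule.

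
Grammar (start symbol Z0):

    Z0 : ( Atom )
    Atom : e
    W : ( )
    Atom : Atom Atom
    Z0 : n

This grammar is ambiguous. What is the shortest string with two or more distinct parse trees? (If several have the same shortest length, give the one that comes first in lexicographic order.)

( e e e )

length 1: no string has ≥2 trees
length 3: no string has ≥2 trees
length 4: no string has ≥2 trees
length 5: ( e e e ) has 2 parse trees

Two derivations of ( e e e ):
  Z0 ⇒ ( Atom ) ⇒ ( Atom Atom ) ⇒ ( e Atom ) ⇒ ( e Atom Atom ) ⇒ ( e e Atom ) ⇒ ( e e e )
  Z0 ⇒ ( Atom ) ⇒ ( Atom Atom ) ⇒ ( Atom Atom Atom ) ⇒ ( e Atom Atom ) ⇒ ( e e Atom ) ⇒ ( e e e )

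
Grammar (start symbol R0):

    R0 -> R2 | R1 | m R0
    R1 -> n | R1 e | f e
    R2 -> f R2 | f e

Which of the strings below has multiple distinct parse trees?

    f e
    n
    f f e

f e: 2 trees
n: 1 tree
f f e: 1 tree

f e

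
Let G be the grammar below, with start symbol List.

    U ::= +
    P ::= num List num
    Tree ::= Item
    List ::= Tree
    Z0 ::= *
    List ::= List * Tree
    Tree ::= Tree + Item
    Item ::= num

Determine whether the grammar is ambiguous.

Only List, Tree, Item are reachable from List; ignoring the rest: List → List * Tree | Tree  ;  Tree → Tree + Item | Item  — a left-associative chain with Item at the bottom. Each string factors uniquely by precedence.

Unambiguous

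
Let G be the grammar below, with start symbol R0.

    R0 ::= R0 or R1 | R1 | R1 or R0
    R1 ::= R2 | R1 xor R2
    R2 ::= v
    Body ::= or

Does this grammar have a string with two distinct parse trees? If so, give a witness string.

Ambiguous

Witness: v or v

Derivation 1: R0 ⇒ R0 or R1 ⇒ R1 or R1 ⇒ R2 or R1 ⇒ v or R1 ⇒ v or R2 ⇒ v or v
Derivation 2: R0 ⇒ R1 or R0 ⇒ R2 or R0 ⇒ v or R0 ⇒ v or R1 ⇒ v or R2 ⇒ v or v

Two distinct leftmost derivations for the same string.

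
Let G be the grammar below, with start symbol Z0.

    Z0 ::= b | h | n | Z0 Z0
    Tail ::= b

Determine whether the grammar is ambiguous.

Witness: b b b

Derivation 1: Z0 ⇒ Z0 Z0 ⇒ b Z0 ⇒ b Z0 Z0 ⇒ b b Z0 ⇒ b b b
Derivation 2: Z0 ⇒ Z0 Z0 ⇒ Z0 Z0 Z0 ⇒ b Z0 Z0 ⇒ b b Z0 ⇒ b b b

Two distinct leftmost derivations for the same string.

Ambiguous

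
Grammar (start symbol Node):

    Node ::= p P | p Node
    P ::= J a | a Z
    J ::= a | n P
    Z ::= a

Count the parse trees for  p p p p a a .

2

Parse trees for p p p p a a:
  [Node p [Node p [Node p [Node p [P [J a] a]]]]]
  [Node p [Node p [Node p [Node p [P a [Z a]]]]]]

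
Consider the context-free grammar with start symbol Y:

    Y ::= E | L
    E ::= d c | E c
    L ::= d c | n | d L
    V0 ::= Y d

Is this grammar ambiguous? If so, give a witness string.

Ambiguous

Witness: d c

Derivation 1: Y ⇒ E ⇒ d c
Derivation 2: Y ⇒ L ⇒ d c

Two distinct leftmost derivations for the same string.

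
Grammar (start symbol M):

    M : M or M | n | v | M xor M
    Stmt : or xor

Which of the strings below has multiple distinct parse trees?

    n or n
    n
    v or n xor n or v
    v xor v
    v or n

v or n xor n or v

n or n: 1 tree
n: 1 tree
v or n xor n or v: 5 trees
v xor v: 1 tree
v or n: 1 tree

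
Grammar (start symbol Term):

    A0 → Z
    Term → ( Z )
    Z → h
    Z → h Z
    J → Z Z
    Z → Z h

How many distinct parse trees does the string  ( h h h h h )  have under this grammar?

16

Parse trees for ( h h h h h ) (showing first 6 of 16):
  [Term ( [Z h [Z h [Z h [Z h [Z h]]]]] )]
  [Term ( [Z h [Z h [Z h [Z [Z h] h]]]] )]
  [Term ( [Z h [Z h [Z [Z h [Z h]] h]]] )]
  [Term ( [Z h [Z h [Z [Z [Z h] h] h]]] )]
  [Term ( [Z h [Z [Z h [Z h [Z h]]] h]] )]
  [Term ( [Z h [Z [Z h [Z [Z h] h]] h]] )]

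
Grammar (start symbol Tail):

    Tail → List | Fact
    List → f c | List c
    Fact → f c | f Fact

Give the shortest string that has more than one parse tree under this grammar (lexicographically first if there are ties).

f c

length 2: f c has 2 parse trees

Two derivations of f c:
  Tail ⇒ List ⇒ f c
  Tail ⇒ Fact ⇒ f c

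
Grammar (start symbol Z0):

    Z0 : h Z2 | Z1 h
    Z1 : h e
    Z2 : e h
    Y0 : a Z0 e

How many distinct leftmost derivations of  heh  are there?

2

Parse trees for heh:
  [Z0 h [Z2 e h]]
  [Z0 [Z1 h e] h]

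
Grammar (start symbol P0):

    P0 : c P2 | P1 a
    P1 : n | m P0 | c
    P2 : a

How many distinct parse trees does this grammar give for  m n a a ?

Parse trees for m n a a:
  [P0 [P1 m [P0 [P1 n] a]] a]

1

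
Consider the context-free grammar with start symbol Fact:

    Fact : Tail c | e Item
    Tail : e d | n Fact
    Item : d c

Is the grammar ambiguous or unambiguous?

Ambiguous

Witness: e d c

Derivation 1: Fact ⇒ Tail c ⇒ e d c
Derivation 2: Fact ⇒ e Item ⇒ e d c

Two distinct leftmost derivations for the same string.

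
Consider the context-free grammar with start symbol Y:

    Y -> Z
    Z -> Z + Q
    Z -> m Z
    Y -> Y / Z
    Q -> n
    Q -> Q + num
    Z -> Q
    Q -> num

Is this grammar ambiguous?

Ambiguous

Witness: n + num

Derivation 1: Y ⇒ Z ⇒ Z + Q ⇒ Q + Q ⇒ n + Q ⇒ n + num
Derivation 2: Y ⇒ Z ⇒ Q ⇒ Q + num ⇒ n + num

Two distinct leftmost derivations for the same string.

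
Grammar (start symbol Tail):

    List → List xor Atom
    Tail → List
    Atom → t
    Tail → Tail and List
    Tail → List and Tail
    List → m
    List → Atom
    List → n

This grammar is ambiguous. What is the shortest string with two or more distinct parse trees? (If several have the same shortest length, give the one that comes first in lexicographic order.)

m and m

length 1: no string has ≥2 trees
length 3: m and m has 2 parse trees

Two derivations of m and m:
  Tail ⇒ Tail and List ⇒ List and List ⇒ m and List ⇒ m and m
  Tail ⇒ List and Tail ⇒ m and Tail ⇒ m and List ⇒ m and m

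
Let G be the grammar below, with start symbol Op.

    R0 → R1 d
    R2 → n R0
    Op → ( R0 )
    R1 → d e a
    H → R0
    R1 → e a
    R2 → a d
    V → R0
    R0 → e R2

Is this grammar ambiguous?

Witness: ( e a d )

Derivation 1: Op ⇒ ( R0 ) ⇒ ( R1 d ) ⇒ ( e a d )
Derivation 2: Op ⇒ ( R0 ) ⇒ ( e R2 ) ⇒ ( e a d )

Two distinct leftmost derivations for the same string.

Ambiguous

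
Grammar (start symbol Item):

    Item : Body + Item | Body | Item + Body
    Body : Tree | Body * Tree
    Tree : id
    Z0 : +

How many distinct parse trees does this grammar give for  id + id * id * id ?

Parse trees for id + id * id * id:
  [Item [Body [Tree id]] + [Item [Body [Body [Body [Tree id]] * [Tree id]] * [Tree id]]]]
  [Item [Item [Body [Tree id]]] + [Body [Body [Body [Tree id]] * [Tree id]] * [Tree id]]]

2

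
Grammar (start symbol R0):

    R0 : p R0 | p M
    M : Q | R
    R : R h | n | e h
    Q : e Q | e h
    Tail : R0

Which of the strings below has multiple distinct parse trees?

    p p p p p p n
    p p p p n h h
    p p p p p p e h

p p p p p p n: 1 tree
p p p p n h h: 1 tree
p p p p p p e h: 2 trees

p p p p p p e h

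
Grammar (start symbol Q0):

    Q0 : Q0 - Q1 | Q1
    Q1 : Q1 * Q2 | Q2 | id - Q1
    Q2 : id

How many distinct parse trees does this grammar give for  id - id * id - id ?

3

Parse trees for id - id * id - id:
  [Q0 [Q0 [Q0 [Q1 [Q2 id]]] - [Q1 [Q1 [Q2 id]] * [Q2 id]]] - [Q1 [Q2 id]]]
  [Q0 [Q0 [Q1 [Q1 id - [Q1 [Q2 id]]] * [Q2 id]]] - [Q1 [Q2 id]]]
  [Q0 [Q0 [Q1 id - [Q1 [Q1 [Q2 id]] * [Q2 id]]]] - [Q1 [Q2 id]]]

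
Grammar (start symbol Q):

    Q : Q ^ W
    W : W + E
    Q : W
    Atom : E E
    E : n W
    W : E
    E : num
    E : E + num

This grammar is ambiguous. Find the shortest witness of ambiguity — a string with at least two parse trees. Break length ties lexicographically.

length 1: no string has ≥2 trees
length 2: no string has ≥2 trees
length 3: num + num has 2 parse trees

Two derivations of num + num:
  Q ⇒ W ⇒ W + E ⇒ E + E ⇒ num + E ⇒ num + num
  Q ⇒ W ⇒ E ⇒ E + num ⇒ num + num

num + num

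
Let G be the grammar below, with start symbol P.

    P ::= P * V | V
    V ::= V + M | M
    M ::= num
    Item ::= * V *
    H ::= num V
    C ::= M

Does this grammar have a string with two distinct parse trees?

Unambiguous

Only P, V, M are reachable from P; ignoring the rest: This is a standard precedence ladder (P over V over M), with each level left-recursive on its own operator ('*' at P, '+' at V). That structure is LR(1), hence unambiguous.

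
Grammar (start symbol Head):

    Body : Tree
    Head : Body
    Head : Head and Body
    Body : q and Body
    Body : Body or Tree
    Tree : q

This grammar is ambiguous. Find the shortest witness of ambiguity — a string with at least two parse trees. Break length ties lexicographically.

q and q

length 1: no string has ≥2 trees
length 3: q and q has 2 parse trees

Two derivations of q and q:
  Head ⇒ Body ⇒ q and Body ⇒ q and Tree ⇒ q and q
  Head ⇒ Head and Body ⇒ Body and Body ⇒ Tree and Body ⇒ q and Body ⇒ q and Tree ⇒ q and q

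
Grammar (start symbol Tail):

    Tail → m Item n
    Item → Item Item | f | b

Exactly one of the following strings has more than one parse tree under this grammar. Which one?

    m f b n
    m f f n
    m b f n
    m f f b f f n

m f b n: 1 tree
m f f n: 1 tree
m b f n: 1 tree
m f f b f f n: 14 trees

m f f b f f n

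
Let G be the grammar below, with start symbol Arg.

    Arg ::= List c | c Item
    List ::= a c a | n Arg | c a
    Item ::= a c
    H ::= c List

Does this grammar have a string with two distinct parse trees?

Ambiguous

Witness: c a c

Derivation 1: Arg ⇒ List c ⇒ c a c
Derivation 2: Arg ⇒ c Item ⇒ c a c

Two distinct leftmost derivations for the same string.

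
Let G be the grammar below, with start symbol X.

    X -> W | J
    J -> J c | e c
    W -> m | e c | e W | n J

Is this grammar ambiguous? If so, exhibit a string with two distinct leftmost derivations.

Ambiguous

Witness: e c

Derivation 1: X ⇒ W ⇒ e c
Derivation 2: X ⇒ J ⇒ e c

Two distinct leftmost derivations for the same string.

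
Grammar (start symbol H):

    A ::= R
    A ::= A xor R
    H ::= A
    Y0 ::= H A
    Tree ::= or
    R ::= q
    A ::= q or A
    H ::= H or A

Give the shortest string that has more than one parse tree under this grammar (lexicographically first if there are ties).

q or q

length 1: no string has ≥2 trees
length 3: q or q has 2 parse trees

Two derivations of q or q:
  H ⇒ A ⇒ q or A ⇒ q or R ⇒ q or q
  H ⇒ H or A ⇒ A or A ⇒ R or A ⇒ q or A ⇒ q or R ⇒ q or q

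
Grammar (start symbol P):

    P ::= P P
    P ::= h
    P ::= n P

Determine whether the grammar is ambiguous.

Witness: h h h

Derivation 1: P ⇒ P P ⇒ P P P ⇒ h P P ⇒ h h P ⇒ h h h
Derivation 2: P ⇒ P P ⇒ h P ⇒ h P P ⇒ h h P ⇒ h h h

Two distinct leftmost derivations for the same string.

Ambiguous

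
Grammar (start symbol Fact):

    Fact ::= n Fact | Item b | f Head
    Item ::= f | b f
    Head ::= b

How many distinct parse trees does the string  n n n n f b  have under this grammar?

Parse trees for n n n n f b:
  [Fact n [Fact n [Fact n [Fact n [Fact [Item f] b]]]]]
  [Fact n [Fact n [Fact n [Fact n [Fact f [Head b]]]]]]

2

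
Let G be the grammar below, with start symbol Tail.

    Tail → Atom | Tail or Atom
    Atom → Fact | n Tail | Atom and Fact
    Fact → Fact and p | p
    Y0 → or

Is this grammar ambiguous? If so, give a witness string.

Ambiguous

Witness: p and p

Derivation 1: Tail ⇒ Atom ⇒ Fact ⇒ Fact and p ⇒ p and p
Derivation 2: Tail ⇒ Atom ⇒ Atom and Fact ⇒ Fact and Fact ⇒ p and Fact ⇒ p and p

Two distinct leftmost derivations for the same string.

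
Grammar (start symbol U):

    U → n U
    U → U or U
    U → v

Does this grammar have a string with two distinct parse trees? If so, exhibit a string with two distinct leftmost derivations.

Witness: n v or v

Derivation 1: U ⇒ n U ⇒ n U or U ⇒ n v or U ⇒ n v or v
Derivation 2: U ⇒ U or U ⇒ n U or U ⇒ n v or U ⇒ n v or v

Two distinct leftmost derivations for the same string.

Ambiguous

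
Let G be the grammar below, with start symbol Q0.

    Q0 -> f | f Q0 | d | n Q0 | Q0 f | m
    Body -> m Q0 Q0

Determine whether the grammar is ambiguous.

Ambiguous

Witness: f f

Derivation 1: Q0 ⇒ f Q0 ⇒ f f
Derivation 2: Q0 ⇒ Q0 f ⇒ f f

Two distinct leftmost derivations for the same string.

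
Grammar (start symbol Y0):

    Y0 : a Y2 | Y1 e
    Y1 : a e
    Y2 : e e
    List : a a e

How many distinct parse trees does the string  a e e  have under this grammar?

Parse trees for a e e:
  [Y0 a [Y2 e e]]
  [Y0 [Y1 a e] e]

2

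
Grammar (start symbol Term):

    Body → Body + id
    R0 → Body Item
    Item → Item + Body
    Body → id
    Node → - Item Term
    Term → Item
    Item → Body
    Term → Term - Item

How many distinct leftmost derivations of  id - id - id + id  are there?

2

Parse trees for id - id - id + id:
  [Term [Term [Term [Item [Body id]]] - [Item [Body id]]] - [Item [Item [Body id]] + [Body id]]]
  [Term [Term [Term [Item [Body id]]] - [Item [Body id]]] - [Item [Body [Body id] + id]]]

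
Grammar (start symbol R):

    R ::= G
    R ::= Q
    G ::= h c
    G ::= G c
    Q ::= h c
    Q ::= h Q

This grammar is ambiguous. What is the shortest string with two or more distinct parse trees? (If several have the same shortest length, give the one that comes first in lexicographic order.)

length 2: h c has 2 parse trees

Two derivations of h c:
  R ⇒ G ⇒ h c
  R ⇒ Q ⇒ h c

h c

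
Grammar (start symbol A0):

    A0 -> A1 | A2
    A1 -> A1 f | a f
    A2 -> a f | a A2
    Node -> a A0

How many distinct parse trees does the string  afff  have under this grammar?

Parse trees for afff:
  [A0 [A1 [A1 [A1 a f] f] f]]

1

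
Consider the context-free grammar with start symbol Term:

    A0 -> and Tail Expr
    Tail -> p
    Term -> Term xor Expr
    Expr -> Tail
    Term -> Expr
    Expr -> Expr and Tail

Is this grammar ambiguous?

Unambiguous

(A0 is unreachable from Term, so its rules don't affect L(Term).) The grammar is stratified — Term handles 'xor' (left-recursive), Expr handles 'and', Tail atoms. Each operator has a fixed associativity and precedence level, so every string has one parse.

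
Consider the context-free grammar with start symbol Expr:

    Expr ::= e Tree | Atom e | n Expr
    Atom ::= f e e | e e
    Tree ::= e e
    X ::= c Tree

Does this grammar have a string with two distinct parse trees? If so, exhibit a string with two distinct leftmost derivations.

Ambiguous

Witness: e e e

Derivation 1: Expr ⇒ e Tree ⇒ e e e
Derivation 2: Expr ⇒ Atom e ⇒ e e e

Two distinct leftmost derivations for the same string.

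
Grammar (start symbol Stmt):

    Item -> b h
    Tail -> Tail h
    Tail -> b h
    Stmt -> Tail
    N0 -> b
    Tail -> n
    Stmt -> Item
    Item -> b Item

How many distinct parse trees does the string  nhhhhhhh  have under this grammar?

Parse trees for nhhhhhhh:
  [Stmt [Tail [Tail [Tail [Tail [Tail [Tail [Tail [Tail n] h] h] h] h] h] h] h]]

1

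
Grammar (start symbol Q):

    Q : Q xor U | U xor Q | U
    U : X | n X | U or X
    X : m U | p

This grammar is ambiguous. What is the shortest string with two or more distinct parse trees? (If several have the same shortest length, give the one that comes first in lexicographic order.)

p xor p

length 1: no string has ≥2 trees
length 2: no string has ≥2 trees
length 3: p xor p has 2 parse trees

Two derivations of p xor p:
  Q ⇒ Q xor U ⇒ U xor U ⇒ X xor U ⇒ p xor U ⇒ p xor X ⇒ p xor p
  Q ⇒ U xor Q ⇒ X xor Q ⇒ p xor Q ⇒ p xor U ⇒ p xor X ⇒ p xor p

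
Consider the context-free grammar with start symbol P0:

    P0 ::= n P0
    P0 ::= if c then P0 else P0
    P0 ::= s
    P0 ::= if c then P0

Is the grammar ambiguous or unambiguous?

Ambiguous

Witness: if c then if c then s else s

Derivation 1: P0 ⇒ if c then P0 else P0 ⇒ if c then if c then P0 else P0 ⇒ if c then if c then s else P0 ⇒ if c then if c then s else s
Derivation 2: P0 ⇒ if c then P0 ⇒ if c then if c then P0 else P0 ⇒ if c then if c then s else P0 ⇒ if c then if c then s else s

Two distinct leftmost derivations for the same string.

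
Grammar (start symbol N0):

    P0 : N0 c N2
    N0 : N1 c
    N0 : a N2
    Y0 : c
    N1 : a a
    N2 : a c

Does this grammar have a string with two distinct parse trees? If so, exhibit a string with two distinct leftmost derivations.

Ambiguous

Witness: a a c

Derivation 1: N0 ⇒ N1 c ⇒ a a c
Derivation 2: N0 ⇒ a N2 ⇒ a a c

Two distinct leftmost derivations for the same string.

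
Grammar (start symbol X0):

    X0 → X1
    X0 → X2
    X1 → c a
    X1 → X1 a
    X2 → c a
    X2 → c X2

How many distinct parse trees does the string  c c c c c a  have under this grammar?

Parse trees for c c c c c a:
  [X0 [X2 c [X2 c [X2 c [X2 c [X2 c a]]]]]]

1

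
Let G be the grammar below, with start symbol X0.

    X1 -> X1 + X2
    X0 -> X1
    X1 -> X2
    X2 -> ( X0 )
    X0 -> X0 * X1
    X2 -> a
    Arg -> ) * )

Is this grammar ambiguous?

(Arg is unreachable from X0, so its rules don't affect L(X0).) The grammar is stratified — X0 handles '*' (left-recursive), X1 handles '+', X2 atoms. Each operator has a fixed associativity and precedence level, so every string has one parse.

Unambiguous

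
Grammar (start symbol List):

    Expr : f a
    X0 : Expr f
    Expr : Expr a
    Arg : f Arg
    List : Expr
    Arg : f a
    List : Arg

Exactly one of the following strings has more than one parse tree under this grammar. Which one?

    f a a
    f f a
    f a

f a

f a a: 1 tree
f f a: 1 tree
f a: 2 trees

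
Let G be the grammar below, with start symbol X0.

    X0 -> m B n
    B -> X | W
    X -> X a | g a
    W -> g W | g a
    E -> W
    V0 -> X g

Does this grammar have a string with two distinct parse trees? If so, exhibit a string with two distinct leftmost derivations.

Ambiguous

Witness: m g a n

Derivation 1: X0 ⇒ m B n ⇒ m X n ⇒ m g a n
Derivation 2: X0 ⇒ m B n ⇒ m W n ⇒ m g a n

Two distinct leftmost derivations for the same string.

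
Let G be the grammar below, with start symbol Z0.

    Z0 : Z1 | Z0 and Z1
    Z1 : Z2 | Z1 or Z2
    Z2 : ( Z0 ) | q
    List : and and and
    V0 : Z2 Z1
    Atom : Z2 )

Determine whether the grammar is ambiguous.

Unambiguous

Only Z0, Z1, Z2 are reachable from Z0; ignoring the rest: The grammar is stratified — Z0 handles 'and' (left-recursive), Z1 handles 'or', Z2 atoms. Each operator has a fixed associativity and precedence level, so every string has one parse.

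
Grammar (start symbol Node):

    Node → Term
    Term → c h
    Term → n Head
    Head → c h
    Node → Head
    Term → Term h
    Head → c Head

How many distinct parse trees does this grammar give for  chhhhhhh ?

1

Parse trees for chhhhhhh:
  [Node [Term [Term [Term [Term [Term [Term [Term c h] h] h] h] h] h] h]]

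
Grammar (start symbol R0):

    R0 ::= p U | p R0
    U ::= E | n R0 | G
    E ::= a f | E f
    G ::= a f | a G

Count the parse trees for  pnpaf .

Parse trees for pnpaf:
  [R0 p [U n [R0 p [U [E a f]]]]]
  [R0 p [U n [R0 p [U [G a f]]]]]

2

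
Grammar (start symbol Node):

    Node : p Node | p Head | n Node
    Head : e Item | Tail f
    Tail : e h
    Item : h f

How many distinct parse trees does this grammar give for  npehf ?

Parse trees for npehf:
  [Node n [Node p [Head e [Item h f]]]]
  [Node n [Node p [Head [Tail e h] f]]]

2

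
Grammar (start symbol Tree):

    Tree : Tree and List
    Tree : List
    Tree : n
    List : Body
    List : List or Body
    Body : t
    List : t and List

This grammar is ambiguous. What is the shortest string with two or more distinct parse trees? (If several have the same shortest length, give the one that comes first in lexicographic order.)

t and t

length 1: no string has ≥2 trees
length 3: t and t has 2 parse trees

Two derivations of t and t:
  Tree ⇒ Tree and List ⇒ List and List ⇒ Body and List ⇒ t and List ⇒ t and Body ⇒ t and t
  Tree ⇒ List ⇒ t and List ⇒ t and Body ⇒ t and t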